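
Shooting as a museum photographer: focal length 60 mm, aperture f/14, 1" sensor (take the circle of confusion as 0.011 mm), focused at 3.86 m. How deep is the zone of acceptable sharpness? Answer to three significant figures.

Hyperfocal distance H = f²/(N·c) + f = 60²/(14 × 0.011) + 60 = 3600/0.154 + 60 ≈ 23436.6 mm ≈ 23.44 m.
Near limit Dn = s·(H − f)/(H + s − 2f) = 3860 × (23436.6 − 60) / (23436.6 + 3860 − 2 × 60) = 3860 × 23376.6 / 27176.6 ≈ 3320.3 mm.
Far limit Df = s·(H − f)/(H − s) = 3860 × (23436.6 − 60) / (23436.6 − 3860) = 3860 × 23376.6 / 19576.6 ≈ 4609.3 mm.
Depth of field = Df − Dn = 4609.3 − 3320.3 ≈ 1289.0 mm ≈ 1.29 m.

1.29 m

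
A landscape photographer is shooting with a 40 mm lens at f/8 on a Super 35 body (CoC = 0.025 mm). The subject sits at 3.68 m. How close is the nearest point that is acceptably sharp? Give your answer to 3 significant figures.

2.53 m

Hyperfocal distance H = f²/(N·c) + f = 40²/(8 × 0.025) + 40 = 1600/0.2 + 40 ≈ 8040.0 mm ≈ 8.040 m.
Near limit Dn = s·(H − f)/(H + s − 2f) = 3680 × (8040.0 − 40) / (8040.0 + 3680 − 2 × 40) = 3680 × 8000.0 / 11640.0 ≈ 2529.2 mm ≈ 2.53 m.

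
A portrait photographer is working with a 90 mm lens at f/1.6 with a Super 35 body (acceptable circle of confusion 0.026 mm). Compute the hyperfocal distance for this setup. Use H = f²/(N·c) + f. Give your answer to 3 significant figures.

195 m

Hyperfocal distance H = f²/(N·c) + f = 90²/(1.6 × 0.026) + 90 = 8100/0.0416 + 90 ≈ 194801.5 mm ≈ 195 m.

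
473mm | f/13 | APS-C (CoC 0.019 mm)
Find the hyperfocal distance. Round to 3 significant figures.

Hyperfocal distance H = f²/(N·c) + f = 473²/(13 × 0.019) + 473 = 223729/0.247 + 473 ≈ 906258.4 mm ≈ 906 m.

906 m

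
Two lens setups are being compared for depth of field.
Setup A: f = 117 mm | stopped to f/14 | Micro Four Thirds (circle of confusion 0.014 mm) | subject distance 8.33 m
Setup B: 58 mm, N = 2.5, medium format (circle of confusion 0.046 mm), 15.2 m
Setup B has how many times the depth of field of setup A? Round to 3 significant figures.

10.8

Setup A: H = 117²/(14×0.014) + 117 ≈ 69958.8 mm; DoF = Df − Dn = 9440.1 − 7453.5 ≈ 1986.6 mm.
Setup B: H = 58²/(2.5×0.046) + 58 ≈ 29310.2 mm; DoF = Df − Dn = 31512 − 10016 ≈ 21496 mm.
Ratio = 21496 / 1986.6 ≈ 10.8.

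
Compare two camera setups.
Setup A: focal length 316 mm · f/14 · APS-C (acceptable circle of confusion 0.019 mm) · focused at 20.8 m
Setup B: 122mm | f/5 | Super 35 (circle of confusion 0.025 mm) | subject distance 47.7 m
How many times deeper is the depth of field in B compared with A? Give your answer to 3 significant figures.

Setup A: H = 316²/(14×0.019) + 316 ≈ 375714.5 mm; DoF = Df − Dn = 22000.5 − 19723.8 ≈ 2276.7 mm.
Setup B: H = 122²/(5×0.025) + 122 ≈ 119194.0 mm; DoF = Df − Dn = 79444 − 34082 ≈ 45362 mm.
Ratio = 45362 / 2276.7 ≈ 19.9.

19.9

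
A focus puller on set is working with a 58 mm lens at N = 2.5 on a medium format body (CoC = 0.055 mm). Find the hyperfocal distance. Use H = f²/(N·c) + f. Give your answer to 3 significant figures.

Hyperfocal distance H = f²/(N·c) + f = 58²/(2.5 × 0.055) + 58 = 3364/0.1375 + 58 ≈ 24523.5 mm ≈ 24.5 m.

24.5 m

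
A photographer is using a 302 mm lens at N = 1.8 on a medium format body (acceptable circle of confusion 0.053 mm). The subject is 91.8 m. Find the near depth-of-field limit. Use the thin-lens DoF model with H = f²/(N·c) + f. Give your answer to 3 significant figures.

Hyperfocal distance H = f²/(N·c) + f = 302²/(1.8 × 0.053) + 302 = 91204/0.0954 + 302 ≈ 956318.8 mm ≈ 956.3 m.
Near limit Dn = s·(H − f)/(H + s − 2f) = 91800 × (956318.8 − 302) / (956318.8 + 91800 − 2 × 302) = 91800 × 956016.8 / 1047514.8 ≈ 83781 mm ≈ 83.8 m.

83.8 m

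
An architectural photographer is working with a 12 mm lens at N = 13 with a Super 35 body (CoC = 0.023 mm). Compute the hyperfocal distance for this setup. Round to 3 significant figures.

Hyperfocal distance H = f²/(N·c) + f = 12²/(13 × 0.023) + 12 = 144/0.299 + 12 ≈ 493.6 mm ≈ 0.494 m.

494 mm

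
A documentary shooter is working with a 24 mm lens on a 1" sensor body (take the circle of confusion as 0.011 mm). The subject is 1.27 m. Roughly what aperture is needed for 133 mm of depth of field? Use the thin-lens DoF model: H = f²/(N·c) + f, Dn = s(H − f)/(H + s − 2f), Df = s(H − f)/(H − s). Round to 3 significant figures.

Write h = H − f = f²/(N·c). The thin-lens limits are Dn = s·h/(h + (s−f)) and Df = s·h/(h − (s−f)), so DoF = Df − Dn = 2·s·(s−f)·h / (h² − (s−f)²).
That is a quadratic in h: DoF·h² − 2·s·(s−f)·h − DoF·(s−f)² = 0 ⇒ h = (s−f)·(s + √(s² + DoF²)) / DoF = 1246 × (1270 + √(1270² + 133²)) / 133 = 1246 × (1270 + 1276.95) / 133 ≈ 23861 mm.
Then N = f²/(c·h) = 24² / (0.011 × 23861) = 576 / 262.47 ≈ 2.19.

f/2.19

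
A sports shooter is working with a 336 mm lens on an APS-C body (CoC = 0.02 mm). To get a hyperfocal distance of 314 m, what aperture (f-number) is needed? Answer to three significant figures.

f/18

Rearrange H = f²/(N·c) + f for N: N = f² / ((H − f)·c).
N = 336² / ((314000 − 336) × 0.02) = 112896 / 6273 ≈ 18.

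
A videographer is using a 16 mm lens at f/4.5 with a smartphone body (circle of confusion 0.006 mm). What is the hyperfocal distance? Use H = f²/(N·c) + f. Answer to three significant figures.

Hyperfocal distance H = f²/(N·c) + f = 16²/(4.5 × 0.006) + 16 = 256/0.027 + 16 ≈ 9497.5 mm ≈ 9.50 m.

9.50 m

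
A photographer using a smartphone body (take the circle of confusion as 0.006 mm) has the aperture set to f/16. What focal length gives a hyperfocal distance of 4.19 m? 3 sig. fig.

20.0 mm

From H = f²/(N·c) + f, with f ≪ H: f ≈ √(H·N·c) = √(4190 × 16 × 0.006) = √402.24 ≈ 20.06 mm.
Exact: f² + N·c·f − N·c·H = 0 ⇒ f = (−N·c + √((N·c)² + 4·N·c·H))/2 = (−0.096 + √1609.0)/2 ≈ 20.008 mm ≈ 20.0 mm.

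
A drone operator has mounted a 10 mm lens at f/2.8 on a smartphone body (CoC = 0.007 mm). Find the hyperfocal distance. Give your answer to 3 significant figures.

5.11 m

Hyperfocal distance H = f²/(N·c) + f = 10²/(2.8 × 0.007) + 10 = 100/0.0196 + 10 ≈ 5112.0 mm ≈ 5.11 m.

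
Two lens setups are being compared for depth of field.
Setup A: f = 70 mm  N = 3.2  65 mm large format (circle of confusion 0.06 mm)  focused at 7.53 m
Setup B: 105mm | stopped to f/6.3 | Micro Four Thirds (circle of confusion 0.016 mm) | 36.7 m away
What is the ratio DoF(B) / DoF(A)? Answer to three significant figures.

5.75

Setup A: H = 70²/(3.2×0.06) + 70 ≈ 25590.8 mm; DoF = Df − Dn = 10640.3 − 5826.8 ≈ 4813.5 mm.
Setup B: H = 105²/(6.3×0.016) + 105 ≈ 109480.0 mm; DoF = Df − Dn = 55153 − 27499 ≈ 27654 mm.
Ratio = 27654 / 4813.5 ≈ 5.75.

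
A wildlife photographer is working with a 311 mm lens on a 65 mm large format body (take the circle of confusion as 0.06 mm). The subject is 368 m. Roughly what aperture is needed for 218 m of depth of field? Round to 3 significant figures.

f/1.20

Write h = H − f = f²/(N·c). The thin-lens limits are Dn = s·h/(h + (s−f)) and Df = s·h/(h − (s−f)), so DoF = Df − Dn = 2·s·(s−f)·h / (h² − (s−f)²).
That is a quadratic in h: DoF·h² − 2·s·(s−f)·h − DoF·(s−f)² = 0 ⇒ h = (s−f)·(s + √(s² + DoF²)) / DoF = 367689 × (368000 + √(368000² + 218000²)) / 218000 = 367689 × (368000 + 427724) / 218000 ≈ 1342106 mm.
Then N = f²/(c·h) = 311² / (0.06 × 1342106) = 96721 / 80526 ≈ 1.20.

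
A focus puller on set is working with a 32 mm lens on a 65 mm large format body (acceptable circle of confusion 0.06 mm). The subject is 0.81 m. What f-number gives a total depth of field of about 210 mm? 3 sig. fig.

f/2.80

Write h = H − f = f²/(N·c). The thin-lens limits are Dn = s·h/(h + (s−f)) and Df = s·h/(h − (s−f)), so DoF = Df − Dn = 2·s·(s−f)·h / (h² − (s−f)²).
That is a quadratic in h: DoF·h² − 2·s·(s−f)·h − DoF·(s−f)² = 0 ⇒ h = (s−f)·(s + √(s² + DoF²)) / DoF = 778 × (810 + √(810² + 210²)) / 210 = 778 × (810 + 836.780) / 210 ≈ 6100.9 mm.
Then N = f²/(c·h) = 32² / (0.06 × 6100.9) = 1024 / 366.06 ≈ 2.80.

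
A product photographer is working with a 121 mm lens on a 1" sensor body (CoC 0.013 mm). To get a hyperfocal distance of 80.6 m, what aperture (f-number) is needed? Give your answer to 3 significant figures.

f/14

Rearrange H = f²/(N·c) + f for N: N = f² / ((H − f)·c).
N = 121² / ((80600 − 121) × 0.013) = 14641 / 1046 ≈ 14.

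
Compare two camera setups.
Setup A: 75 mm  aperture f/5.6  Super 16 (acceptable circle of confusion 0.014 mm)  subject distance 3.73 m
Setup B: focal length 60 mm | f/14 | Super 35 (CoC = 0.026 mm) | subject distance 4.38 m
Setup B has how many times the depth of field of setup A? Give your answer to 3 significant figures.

Setup A: H = 75²/(5.6×0.014) + 75 ≈ 71822.4 mm; DoF = Df − Dn = 3930.22 − 3549.19 ≈ 381.03 mm.
Setup B: H = 60²/(14×0.026) + 60 ≈ 9950.1 mm; DoF = Df − Dn = 7777.0 − 3048.4 ≈ 4728.6 mm.
Ratio = 4728.6 / 381.03 ≈ 12.4.

12.4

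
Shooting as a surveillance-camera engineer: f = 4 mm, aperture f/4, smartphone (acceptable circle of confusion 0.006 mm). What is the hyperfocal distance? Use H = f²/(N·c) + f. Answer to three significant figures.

0.671 m

Hyperfocal distance H = f²/(N·c) + f = 4²/(4 × 0.006) + 4 = 16/0.024 + 4 ≈ 670.7 mm ≈ 0.671 m.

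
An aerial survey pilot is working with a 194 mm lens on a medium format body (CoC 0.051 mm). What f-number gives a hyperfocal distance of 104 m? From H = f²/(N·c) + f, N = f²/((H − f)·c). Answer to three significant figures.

Rearrange H = f²/(N·c) + f for N: N = f² / ((H − f)·c).
N = 194² / ((104000 − 194) × 0.051) = 37636 / 5294 ≈ 7.11.

f/7.11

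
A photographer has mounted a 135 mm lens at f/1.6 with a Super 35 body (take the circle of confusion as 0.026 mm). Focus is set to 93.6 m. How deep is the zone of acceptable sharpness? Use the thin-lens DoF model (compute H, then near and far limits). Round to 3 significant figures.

Hyperfocal distance H = f²/(N·c) + f = 135²/(1.6 × 0.026) + 135 = 18225/0.0416 + 135 ≈ 438236.0 mm ≈ 438.2 m.
Near limit Dn = s·(H − f)/(H + s − 2f) = 93600 × (438236.0 − 135) / (438236.0 + 93600 − 2 × 135) = 93600 × 438101.0 / 531566.0 ≈ 77142 mm.
Far limit Df = s·(H − f)/(H − s) = 93600 × (438236.0 − 135) / (438236.0 − 93600) = 93600 × 438101.0 / 344636.0 ≈ 118984 mm.
Depth of field = Df − Dn = 118984 − 77142 ≈ 41842 mm ≈ 41.8 m.

41.8 m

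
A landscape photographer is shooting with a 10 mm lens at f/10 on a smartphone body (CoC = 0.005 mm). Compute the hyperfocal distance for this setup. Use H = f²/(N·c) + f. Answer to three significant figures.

Hyperfocal distance H = f²/(N·c) + f = 10²/(10 × 0.005) + 10 = 100/0.05 + 10 ≈ 2010.0 mm ≈ 2.01 m.

2.01 m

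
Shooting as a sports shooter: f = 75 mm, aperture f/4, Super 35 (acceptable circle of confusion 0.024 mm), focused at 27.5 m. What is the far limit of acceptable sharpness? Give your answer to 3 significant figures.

51.7 m

Hyperfocal distance H = f²/(N·c) + f = 75²/(4 × 0.024) + 75 = 5625/0.096 + 75 ≈ 58668.8 mm ≈ 58.67 m.
Far limit Df = s·(H − f)/(H − s) = 27500 × (58668.8 − 75) / (58668.8 − 27500) = 27500 × 58593.8 / 31168.8 ≈ 51697 mm ≈ 51.7 m.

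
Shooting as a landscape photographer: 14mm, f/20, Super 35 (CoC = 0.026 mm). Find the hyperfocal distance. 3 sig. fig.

391 mm

Hyperfocal distance H = f²/(N·c) + f = 14²/(20 × 0.026) + 14 = 196/0.52 + 14 ≈ 390.9 mm ≈ 0.391 m.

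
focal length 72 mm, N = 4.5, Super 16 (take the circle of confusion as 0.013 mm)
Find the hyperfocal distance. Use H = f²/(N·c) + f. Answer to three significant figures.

88.7 m

Hyperfocal distance H = f²/(N·c) + f = 72²/(4.5 × 0.013) + 72 = 5184/0.0585 + 72 ≈ 88687.4 mm ≈ 88.7 m.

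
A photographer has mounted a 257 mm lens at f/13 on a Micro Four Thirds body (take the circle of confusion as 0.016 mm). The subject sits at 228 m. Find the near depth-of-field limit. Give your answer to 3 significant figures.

133 m

Hyperfocal distance H = f²/(N·c) + f = 257²/(13 × 0.016) + 257 = 66049/0.208 + 257 ≈ 317800.3 mm ≈ 317.8 m.
Near limit Dn = s·(H − f)/(H + s − 2f) = 228000 × (317800.3 − 257) / (317800.3 + 228000 − 2 × 257) = 228000 × 317543.3 / 545286.3 ≈ 132774 mm ≈ 133 m.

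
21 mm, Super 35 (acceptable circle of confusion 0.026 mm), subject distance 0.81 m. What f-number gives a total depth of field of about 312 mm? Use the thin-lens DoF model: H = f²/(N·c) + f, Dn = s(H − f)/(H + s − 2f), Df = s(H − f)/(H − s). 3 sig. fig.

Write h = H − f = f²/(N·c). The thin-lens limits are Dn = s·h/(h + (s−f)) and Df = s·h/(h − (s−f)), so DoF = Df − Dn = 2·s·(s−f)·h / (h² − (s−f)²).
That is a quadratic in h: DoF·h² − 2·s·(s−f)·h − DoF·(s−f)² = 0 ⇒ h = (s−f)·(s + √(s² + DoF²)) / DoF = 789 × (810 + √(810² + 312²)) / 312 = 789 × (810 + 868.012) / 312 ≈ 4243.4 mm.
Then N = f²/(c·h) = 21² / (0.026 × 4243.4) = 441 / 110.33 ≈ 4.

f/4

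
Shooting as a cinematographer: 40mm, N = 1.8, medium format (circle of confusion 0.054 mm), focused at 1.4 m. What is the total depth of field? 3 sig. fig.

Hyperfocal distance H = f²/(N·c) + f = 40²/(1.8 × 0.054) + 40 = 1600/0.0972 + 40 ≈ 16500.9 mm ≈ 16.50 m.
Near limit Dn = s·(H − f)/(H + s − 2f) = 1400 × (16500.9 − 40) / (16500.9 + 1400 − 2 × 40) = 1400 × 16460.9 / 17820.9 ≈ 1293.16 mm.
Far limit Df = s·(H − f)/(H − s) = 1400 × (16500.9 − 40) / (16500.9 − 1400) = 1400 × 16460.9 / 15100.9 ≈ 1526.09 mm.
Depth of field = Df − Dn = 1526.09 − 1293.16 ≈ 232.93 mm.

233 mm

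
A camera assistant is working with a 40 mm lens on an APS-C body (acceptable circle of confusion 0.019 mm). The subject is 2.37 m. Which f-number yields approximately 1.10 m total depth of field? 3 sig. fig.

Write h = H − f = f²/(N·c). The thin-lens limits are Dn = s·h/(h + (s−f)) and Df = s·h/(h − (s−f)), so DoF = Df − Dn = 2·s·(s−f)·h / (h² − (s−f)²).
That is a quadratic in h: DoF·h² − 2·s·(s−f)·h − DoF·(s−f)² = 0 ⇒ h = (s−f)·(s + √(s² + DoF²)) / DoF = 2330 × (2370 + √(2370² + 1100²)) / 1100 = 2330 × (2370 + 2612.83) / 1100 ≈ 10555 mm.
Then N = f²/(c·h) = 40² / (0.019 × 10555) = 1600 / 200.54 ≈ 7.98.

f/7.98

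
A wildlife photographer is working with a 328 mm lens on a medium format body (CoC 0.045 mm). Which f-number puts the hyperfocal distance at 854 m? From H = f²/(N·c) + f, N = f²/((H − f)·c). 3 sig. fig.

f/2.80

Rearrange H = f²/(N·c) + f for N: N = f² / ((H − f)·c).
N = 328² / ((854000 − 328) × 0.045) = 107584 / 38415 ≈ 2.80.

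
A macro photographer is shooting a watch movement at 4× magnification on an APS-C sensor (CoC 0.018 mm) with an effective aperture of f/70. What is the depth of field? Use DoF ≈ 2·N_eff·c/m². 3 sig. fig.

At magnification m, DoF ≈ 2·N_eff·c/m² = 2 × 70 × 0.018 / 4² = 2.52 / 16 ≈ 0.158 mm.

0.158 mm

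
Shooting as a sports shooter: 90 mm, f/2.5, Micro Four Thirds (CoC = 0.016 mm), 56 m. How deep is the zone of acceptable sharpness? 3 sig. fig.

Hyperfocal distance H = f²/(N·c) + f = 90²/(2.5 × 0.016) + 90 = 8100/0.04 + 90 ≈ 202590.0 mm ≈ 202.6 m.
Near limit Dn = s·(H − f)/(H + s − 2f) = 56000 × (202590.0 − 90) / (202590.0 + 56000 − 2 × 90) = 56000 × 202500.0 / 258410.0 ≈ 43884 mm.
Far limit Df = s·(H − f)/(H − s) = 56000 × (202590.0 − 90) / (202590.0 − 56000) = 56000 × 202500.0 / 146590.0 ≈ 77359 mm.
Depth of field = Df − Dn = 77359 − 43884 ≈ 33475 mm ≈ 33.5 m.

33.5 m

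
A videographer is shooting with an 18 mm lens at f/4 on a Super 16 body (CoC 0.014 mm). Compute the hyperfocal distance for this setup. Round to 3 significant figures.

5.80 m

Hyperfocal distance H = f²/(N·c) + f = 18²/(4 × 0.014) + 18 = 324/0.056 + 18 ≈ 5803.7 mm ≈ 5.80 m.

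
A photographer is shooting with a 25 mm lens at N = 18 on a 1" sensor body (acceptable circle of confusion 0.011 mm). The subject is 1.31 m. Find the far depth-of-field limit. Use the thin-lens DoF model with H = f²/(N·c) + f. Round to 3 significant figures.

2.21 m

Hyperfocal distance H = f²/(N·c) + f = 25²/(18 × 0.011) + 25 = 625/0.198 + 25 ≈ 3181.6 mm ≈ 3.182 m.
Far limit Df = s·(H − f)/(H − s) = 1310 × (3181.6 − 25) / (3181.6 − 1310) = 1310 × 3156.6 / 1871.6 ≈ 2209.4 mm ≈ 2.21 m.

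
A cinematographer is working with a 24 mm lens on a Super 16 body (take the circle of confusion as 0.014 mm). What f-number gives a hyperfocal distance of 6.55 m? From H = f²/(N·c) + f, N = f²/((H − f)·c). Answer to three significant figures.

Rearrange H = f²/(N·c) + f for N: N = f² / ((H − f)·c).
N = 24² / ((6550 − 24) × 0.014) = 576 / 91.36 ≈ 6.30.

f/6.30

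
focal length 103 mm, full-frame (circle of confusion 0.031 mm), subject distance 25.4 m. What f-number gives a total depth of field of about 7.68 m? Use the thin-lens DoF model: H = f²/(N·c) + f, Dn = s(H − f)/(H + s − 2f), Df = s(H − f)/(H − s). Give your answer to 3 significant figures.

f/2.00

Write h = H − f = f²/(N·c). The thin-lens limits are Dn = s·h/(h + (s−f)) and Df = s·h/(h − (s−f)), so DoF = Df − Dn = 2·s·(s−f)·h / (h² − (s−f)²).
That is a quadratic in h: DoF·h² − 2·s·(s−f)·h − DoF·(s−f)² = 0 ⇒ h = (s−f)·(s + √(s² + DoF²)) / DoF = 25297 × (25400 + √(25400² + 7680²)) / 7680 = 25297 × (25400 + 26535.7) / 7680 ≈ 171070 mm.
Then N = f²/(c·h) = 103² / (0.031 × 171070) = 10609 / 5303.2 ≈ 2.00.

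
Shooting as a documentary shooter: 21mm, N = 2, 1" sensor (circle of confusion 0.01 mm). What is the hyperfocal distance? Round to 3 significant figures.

22.1 m

Hyperfocal distance H = f²/(N·c) + f = 21²/(2 × 0.01) + 21 = 441/0.02 + 21 ≈ 22071.0 mm ≈ 22.1 m.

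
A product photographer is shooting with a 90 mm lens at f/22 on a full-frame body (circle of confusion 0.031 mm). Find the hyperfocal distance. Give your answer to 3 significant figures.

12.0 m

Hyperfocal distance H = f²/(N·c) + f = 90²/(22 × 0.031) + 90 = 8100/0.682 + 90 ≈ 11966.8 mm ≈ 12.0 m.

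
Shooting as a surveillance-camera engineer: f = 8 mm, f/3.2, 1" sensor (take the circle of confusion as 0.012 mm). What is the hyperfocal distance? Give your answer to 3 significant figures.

1.67 m

Hyperfocal distance H = f²/(N·c) + f = 8²/(3.2 × 0.012) + 8 = 64/0.0384 + 8 ≈ 1674.7 mm ≈ 1.67 m.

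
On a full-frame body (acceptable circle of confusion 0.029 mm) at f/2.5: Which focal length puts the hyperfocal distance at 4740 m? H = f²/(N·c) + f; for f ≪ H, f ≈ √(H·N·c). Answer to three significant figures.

From H = f²/(N·c) + f, with f ≪ H: f ≈ √(H·N·c) = √(4740000 × 2.5 × 0.029) = √343650 ≈ 586.2 mm.
The +f correction barely moves this — solving exactly, f² + N·c·f − N·c·H = 0 ⇒ f = (−N·c + √((N·c)² + 4·N·c·H))/2 = (−0.0725 + √1374600)/2 ≈ 586.18 mm, so f ≈ 586 mm.

586 mm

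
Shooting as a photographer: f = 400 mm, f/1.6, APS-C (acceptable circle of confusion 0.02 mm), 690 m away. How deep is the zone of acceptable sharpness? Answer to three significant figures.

Hyperfocal distance H = f²/(N·c) + f = 400²/(1.6 × 0.02) + 400 = 160000/0.032 + 400 ≈ 5000400.0 mm ≈ 5000 m.
Near limit Dn = s·(H − f)/(H + s − 2f) = 690000 × (5000400.0 − 400) / (5000400.0 + 690000 − 2 × 400) = 690000 × 5000000.0 / 5689600.0 ≈ 606370 mm.
Far limit Df = s·(H − f)/(H − s) = 690000 × (5000400.0 − 400) / (5000400.0 − 690000) = 690000 × 5000000.0 / 4310400.0 ≈ 800390 mm.
Depth of field = Df − Dn = 800390 − 606370 ≈ 194020 mm ≈ 194 m.

194 m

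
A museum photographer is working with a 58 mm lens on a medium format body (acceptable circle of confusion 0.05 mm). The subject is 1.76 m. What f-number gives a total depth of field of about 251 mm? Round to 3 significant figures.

f/2.80

Write h = H − f = f²/(N·c). The thin-lens limits are Dn = s·h/(h + (s−f)) and Df = s·h/(h − (s−f)), so DoF = Df − Dn = 2·s·(s−f)·h / (h² − (s−f)²).
That is a quadratic in h: DoF·h² − 2·s·(s−f)·h − DoF·(s−f)² = 0 ⇒ h = (s−f)·(s + √(s² + DoF²)) / DoF = 1702 × (1760 + √(1760² + 251²)) / 251 = 1702 × (1760 + 1777.81) / 251 ≈ 23989 mm.
Then N = f²/(c·h) = 58² / (0.05 × 23989) = 3364 / 1199.5 ≈ 2.80.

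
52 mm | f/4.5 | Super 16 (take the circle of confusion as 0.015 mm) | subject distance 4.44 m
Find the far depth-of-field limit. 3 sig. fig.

Hyperfocal distance H = f²/(N·c) + f = 52²/(4.5 × 0.015) + 52 = 2704/0.0675 + 52 ≈ 40111.3 mm ≈ 40.11 m.
Far limit Df = s·(H − f)/(H − s) = 4440 × (40111.3 − 52) / (40111.3 − 4440) = 4440 × 40059.3 / 35671.3 ≈ 4986.2 mm ≈ 4.99 m.

4.99 m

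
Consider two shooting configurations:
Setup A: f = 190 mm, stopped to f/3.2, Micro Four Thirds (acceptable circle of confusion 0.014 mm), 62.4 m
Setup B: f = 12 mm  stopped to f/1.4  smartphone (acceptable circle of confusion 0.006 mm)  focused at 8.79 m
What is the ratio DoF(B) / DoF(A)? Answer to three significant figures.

1.26

Setup A: H = 190²/(3.2×0.014) + 190 ≈ 805993.6 mm; DoF = Df − Dn = 67620.5 − 57927.8 ≈ 9692.7 mm.
Setup B: H = 12²/(1.4×0.006) + 12 ≈ 17154.9 mm; DoF = Df − Dn = 18014 − 5813 ≈ 12201 mm.
Ratio = 12201 / 9692.7 ≈ 1.26.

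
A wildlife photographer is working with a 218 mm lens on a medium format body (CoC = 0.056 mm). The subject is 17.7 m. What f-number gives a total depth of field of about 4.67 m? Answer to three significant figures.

Write h = H − f = f²/(N·c). The thin-lens limits are Dn = s·h/(h + (s−f)) and Df = s·h/(h − (s−f)), so DoF = Df − Dn = 2·s·(s−f)·h / (h² − (s−f)²).
That is a quadratic in h: DoF·h² − 2·s·(s−f)·h − DoF·(s−f)² = 0 ⇒ h = (s−f)·(s + √(s² + DoF²)) / DoF = 17482 × (17700 + √(17700² + 4670²)) / 4670 = 17482 × (17700 + 18305.7) / 4670 ≈ 134786 mm.
Then N = f²/(c·h) = 218² / (0.056 × 134786) = 47524 / 7548.0 ≈ 6.30.

f/6.30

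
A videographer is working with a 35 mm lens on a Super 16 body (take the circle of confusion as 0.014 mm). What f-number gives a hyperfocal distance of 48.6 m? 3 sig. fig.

Rearrange H = f²/(N·c) + f for N: N = f² / ((H − f)·c).
N = 35² / ((48600 − 35) × 0.014) = 1225 / 679.9 ≈ 1.80.

f/1.80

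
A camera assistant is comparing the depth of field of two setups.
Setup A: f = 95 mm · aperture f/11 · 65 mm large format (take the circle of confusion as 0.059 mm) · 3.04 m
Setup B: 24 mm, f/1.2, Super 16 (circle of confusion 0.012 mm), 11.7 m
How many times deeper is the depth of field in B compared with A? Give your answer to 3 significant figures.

Setup A: H = 95²/(11×0.059) + 95 ≈ 14001.0 mm; DoF = Df − Dn = 3856.8 − 2508.7 ≈ 1348.1 mm.
Setup B: H = 24²/(1.2×0.012) + 24 ≈ 40024.0 mm; DoF = Df − Dn = 16523.1 − 9056.4 ≈ 7466.7 mm.
Ratio = 7466.7 / 1348.1 ≈ 5.54.

5.54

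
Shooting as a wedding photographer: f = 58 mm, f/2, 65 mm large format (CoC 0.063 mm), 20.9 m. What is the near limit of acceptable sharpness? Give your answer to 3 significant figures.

11.7 m

Hyperfocal distance H = f²/(N·c) + f = 58²/(2 × 0.063) + 58 = 3364/0.126 + 58 ≈ 26756.4 mm ≈ 26.76 m.
Near limit Dn = s·(H − f)/(H + s − 2f) = 20900 × (26756.4 − 58) / (26756.4 + 20900 − 2 × 58) = 20900 × 26698.4 / 47540.4 ≈ 11737 mm ≈ 11.7 m.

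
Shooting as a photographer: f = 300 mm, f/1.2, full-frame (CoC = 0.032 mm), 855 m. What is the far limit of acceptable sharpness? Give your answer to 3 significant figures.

Hyperfocal distance H = f²/(N·c) + f = 300²/(1.2 × 0.032) + 300 = 90000/0.0384 + 300 ≈ 2344050.0 mm ≈ 2344 m.
Far limit Df = s·(H − f)/(H − s) = 855000 × (2344050.0 − 300) / (2344050.0 − 855000) = 855000 × 2343750.0 / 1489050.0 ≈ 1345762 mm ≈ 1350 m.

1350 m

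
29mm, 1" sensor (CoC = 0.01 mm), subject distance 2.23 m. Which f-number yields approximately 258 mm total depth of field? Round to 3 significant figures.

f/2.20

Write h = H − f = f²/(N·c). The thin-lens limits are Dn = s·h/(h + (s−f)) and Df = s·h/(h − (s−f)), so DoF = Df − Dn = 2·s·(s−f)·h / (h² − (s−f)²).
That is a quadratic in h: DoF·h² − 2·s·(s−f)·h − DoF·(s−f)² = 0 ⇒ h = (s−f)·(s + √(s² + DoF²)) / DoF = 2201 × (2230 + √(2230² + 258²)) / 258 = 2201 × (2230 + 2244.88) / 258 ≈ 38175 mm.
Then N = f²/(c·h) = 29² / (0.01 × 38175) = 841 / 381.75 ≈ 2.20.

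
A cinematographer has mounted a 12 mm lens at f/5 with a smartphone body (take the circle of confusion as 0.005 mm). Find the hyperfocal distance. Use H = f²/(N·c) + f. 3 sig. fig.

Hyperfocal distance H = f²/(N·c) + f = 12²/(5 × 0.005) + 12 = 144/0.025 + 12 ≈ 5772.0 mm ≈ 5.77 m.

5.77 m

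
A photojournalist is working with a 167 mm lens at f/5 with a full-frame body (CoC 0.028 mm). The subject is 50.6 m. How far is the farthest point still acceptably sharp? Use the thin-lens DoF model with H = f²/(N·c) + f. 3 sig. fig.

67.8 m

Hyperfocal distance H = f²/(N·c) + f = 167²/(5 × 0.028) + 167 = 27889/0.14 + 167 ≈ 199374.1 mm ≈ 199.4 m.
Far limit Df = s·(H − f)/(H − s) = 50600 × (199374.1 − 167) / (199374.1 − 50600) = 50600 × 199207.1 / 148774.1 ≈ 67753 mm ≈ 67.8 m.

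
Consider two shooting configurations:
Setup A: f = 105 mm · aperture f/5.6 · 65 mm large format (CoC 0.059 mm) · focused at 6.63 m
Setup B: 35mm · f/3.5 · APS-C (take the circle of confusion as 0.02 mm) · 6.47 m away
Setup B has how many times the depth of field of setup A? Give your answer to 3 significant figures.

Setup A: H = 105²/(5.6×0.059) + 105 ≈ 33473.6 mm; DoF = Df − Dn = 8241.6 − 5545.6 ≈ 2696.0 mm.
Setup B: H = 35²/(3.5×0.02) + 35 ≈ 17535.0 mm; DoF = Df − Dn = 10232.7 − 4730.5 ≈ 5502.2 mm.
Ratio = 5502.2 / 2696.0 ≈ 2.04.

2.04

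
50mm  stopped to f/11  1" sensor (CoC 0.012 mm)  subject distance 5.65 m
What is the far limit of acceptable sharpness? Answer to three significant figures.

Hyperfocal distance H = f²/(N·c) + f = 50²/(11 × 0.012) + 50 = 2500/0.132 + 50 ≈ 18989.4 mm ≈ 18.99 m.
Far limit Df = s·(H − f)/(H − s) = 5650 × (18989.4 − 50) / (18989.4 − 5650) = 5650 × 18939.4 / 13339.4 ≈ 8021.9 mm ≈ 8.02 m.

8.02 m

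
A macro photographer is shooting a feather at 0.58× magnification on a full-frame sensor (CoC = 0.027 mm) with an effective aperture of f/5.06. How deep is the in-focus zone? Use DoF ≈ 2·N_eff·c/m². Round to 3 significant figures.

At magnification m, DoF ≈ 2·N_eff·c/m² = 2 × 5.06 × 0.027 / 0.58² = 0.2732 / 0.3364 ≈ 0.812 mm.

0.812 mm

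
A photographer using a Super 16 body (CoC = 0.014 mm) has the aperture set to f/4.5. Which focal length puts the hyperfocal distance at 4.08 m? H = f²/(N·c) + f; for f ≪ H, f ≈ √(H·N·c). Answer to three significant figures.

From H = f²/(N·c) + f, with f ≪ H: f ≈ √(H·N·c) = √(4080 × 4.5 × 0.014) = √257.04 ≈ 16.03 mm.
The +f correction barely moves this — solving exactly, f² + N·c·f − N·c·H = 0 ⇒ f = (−N·c + √((N·c)² + 4·N·c·H))/2 = (−0.063 + √1028.2)/2 ≈ 16.001 mm, so f ≈ 16.0 mm.

16.0 mm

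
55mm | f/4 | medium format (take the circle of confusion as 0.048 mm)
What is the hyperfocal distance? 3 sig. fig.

15.8 m

Hyperfocal distance H = f²/(N·c) + f = 55²/(4 × 0.048) + 55 = 3025/0.192 + 55 ≈ 15810.2 mm ≈ 15.8 m.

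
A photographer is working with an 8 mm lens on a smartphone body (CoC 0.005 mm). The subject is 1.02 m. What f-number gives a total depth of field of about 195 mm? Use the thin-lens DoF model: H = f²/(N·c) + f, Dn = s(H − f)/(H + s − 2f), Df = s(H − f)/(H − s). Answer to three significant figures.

Write h = H − f = f²/(N·c). The thin-lens limits are Dn = s·h/(h + (s−f)) and Df = s·h/(h − (s−f)), so DoF = Df − Dn = 2·s·(s−f)·h / (h² − (s−f)²).
That is a quadratic in h: DoF·h² − 2·s·(s−f)·h − DoF·(s−f)² = 0 ⇒ h = (s−f)·(s + √(s² + DoF²)) / DoF = 1012 × (1020 + √(1020² + 195²)) / 195 = 1012 × (1020 + 1038.47) / 195 ≈ 10683 mm.
Then N = f²/(c·h) = 8² / (0.005 × 10683) = 64 / 53.415 ≈ 1.20.

f/1.20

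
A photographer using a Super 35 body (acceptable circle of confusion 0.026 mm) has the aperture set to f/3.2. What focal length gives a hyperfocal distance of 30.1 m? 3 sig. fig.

50.0 mm

From H = f²/(N·c) + f, with f ≪ H: f ≈ √(H·N·c) = √(30100 × 3.2 × 0.026) = √2504.3 ≈ 50.04 mm.
The +f correction barely moves this — solving exactly, f² + N·c·f − N·c·H = 0 ⇒ f = (−N·c + √((N·c)² + 4·N·c·H))/2 = (−0.0832 + √10017)/2 ≈ 50.002 mm, so f ≈ 50.0 mm.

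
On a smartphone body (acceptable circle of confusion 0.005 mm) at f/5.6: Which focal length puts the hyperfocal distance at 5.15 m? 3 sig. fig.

From H = f²/(N·c) + f, with f ≪ H: f ≈ √(H·N·c) = √(5150 × 5.6 × 0.005) = √144.20 ≈ 12.01 mm.
The +f correction barely moves this — solving exactly, f² + N·c·f − N·c·H = 0 ⇒ f = (−N·c + √((N·c)² + 4·N·c·H))/2 = (−0.028 + √576.80)/2 ≈ 11.994 mm, so f ≈ 12.0 mm.

12.0 mm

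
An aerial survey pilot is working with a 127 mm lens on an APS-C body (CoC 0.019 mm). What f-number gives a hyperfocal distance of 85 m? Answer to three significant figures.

Rearrange H = f²/(N·c) + f for N: N = f² / ((H − f)·c).
N = 127² / ((85000 − 127) × 0.019) = 16129 / 1613 ≈ 10.

f/10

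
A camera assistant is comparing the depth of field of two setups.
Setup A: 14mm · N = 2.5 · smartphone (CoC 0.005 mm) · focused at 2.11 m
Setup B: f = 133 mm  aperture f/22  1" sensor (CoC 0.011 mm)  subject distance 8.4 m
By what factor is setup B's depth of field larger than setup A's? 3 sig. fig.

3.35

Setup A: H = 14²/(2.5×0.005) + 14 ≈ 15694.0 mm; DoF = Df − Dn = 2435.57 − 1861.21 ≈ 574.36 mm.
Setup B: H = 133²/(22×0.011) + 133 ≈ 73228.0 mm; DoF = Df − Dn = 9471.2 − 7546.5 ≈ 1924.7 mm.
Ratio = 1924.7 / 574.36 ≈ 3.35.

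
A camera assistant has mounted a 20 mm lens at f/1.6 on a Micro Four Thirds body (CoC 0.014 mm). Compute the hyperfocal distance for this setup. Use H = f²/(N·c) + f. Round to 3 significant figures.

17.9 m

Hyperfocal distance H = f²/(N·c) + f = 20²/(1.6 × 0.014) + 20 = 400/0.0224 + 20 ≈ 17877.1 mm ≈ 17.9 m.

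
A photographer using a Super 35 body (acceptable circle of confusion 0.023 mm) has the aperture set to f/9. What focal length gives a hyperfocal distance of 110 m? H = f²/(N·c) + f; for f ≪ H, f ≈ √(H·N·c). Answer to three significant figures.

151 mm

From H = f²/(N·c) + f, with f ≪ H: f ≈ √(H·N·c) = √(110000 × 9 × 0.023) = √22770 ≈ 150.9 mm.
The +f correction barely moves this — solving exactly, f² + N·c·f − N·c·H = 0 ⇒ f = (−N·c + √((N·c)² + 4·N·c·H))/2 = (−0.207 + √91080)/2 ≈ 150.79 mm, so f ≈ 151 mm.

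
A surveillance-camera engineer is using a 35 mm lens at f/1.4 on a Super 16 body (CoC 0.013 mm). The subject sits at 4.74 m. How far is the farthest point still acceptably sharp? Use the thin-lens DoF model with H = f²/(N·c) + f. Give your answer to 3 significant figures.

Hyperfocal distance H = f²/(N·c) + f = 35²/(1.4 × 0.013) + 35 = 1225/0.0182 + 35 ≈ 67342.7 mm ≈ 67.34 m.
Far limit Df = s·(H − f)/(H − s) = 4740 × (67342.7 − 35) / (67342.7 − 4740) = 4740 × 67307.7 / 62602.7 ≈ 5096.2 mm ≈ 5.10 m.

5.10 m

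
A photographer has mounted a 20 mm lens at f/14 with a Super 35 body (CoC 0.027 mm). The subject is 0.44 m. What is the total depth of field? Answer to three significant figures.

415 mm

Hyperfocal distance H = f²/(N·c) + f = 20²/(14 × 0.027) + 20 = 400/0.378 + 20 ≈ 1078.2 mm ≈ 1.078 m.
Near limit Dn = s·(H − f)/(H + s − 2f) = 440 × (1078.2 − 20) / (1078.2 + 440 − 2 × 20) = 440 × 1058.2 / 1478.2 ≈ 314.98 mm.
Far limit Df = s·(H − f)/(H − s) = 440 × (1078.2 − 20) / (1078.2 − 440) = 440 × 1058.2 / 638.2 ≈ 729.56 mm.
Depth of field = Df − Dn = 729.56 − 314.98 ≈ 414.58 mm.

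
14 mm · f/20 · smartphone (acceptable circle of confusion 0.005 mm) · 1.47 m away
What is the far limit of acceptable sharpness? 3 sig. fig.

Hyperfocal distance H = f²/(N·c) + f = 14²/(20 × 0.005) + 14 = 196/0.1 + 14 ≈ 1974.0 mm ≈ 1.974 m.
Far limit Df = s·(H − f)/(H − s) = 1470 × (1974.0 − 14) / (1974.0 − 1470) = 1470 × 1960.0 / 504.0 ≈ 5716.7 mm ≈ 5.72 m.

5.72 m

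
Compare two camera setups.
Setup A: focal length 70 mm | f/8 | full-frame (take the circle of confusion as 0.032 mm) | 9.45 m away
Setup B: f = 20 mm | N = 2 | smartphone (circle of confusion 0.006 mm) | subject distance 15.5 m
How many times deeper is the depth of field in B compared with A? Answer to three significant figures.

1.51

Setup A: H = 70²/(8×0.032) + 70 ≈ 19210.6 mm; DoF = Df − Dn = 18531 − 6342 ≈ 12189 mm.
Setup B: H = 20²/(2×0.006) + 20 ≈ 33353.3 mm; DoF = Df − Dn = 28940 − 10585 ≈ 18355 mm.
Ratio = 18355 / 12189 ≈ 1.51.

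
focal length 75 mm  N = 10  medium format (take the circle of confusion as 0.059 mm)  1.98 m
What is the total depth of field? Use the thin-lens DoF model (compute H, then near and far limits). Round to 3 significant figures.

0.824 m

Hyperfocal distance H = f²/(N·c) + f = 75²/(10 × 0.059) + 75 = 5625/0.59 + 75 ≈ 9608.9 mm ≈ 9.609 m.
Near limit Dn = s·(H − f)/(H + s − 2f) = 1980 × (9608.9 − 75) / (9608.9 + 1980 − 2 × 75) = 1980 × 9533.9 / 11438.9 ≈ 1650.26 mm.
Far limit Df = s·(H − f)/(H − s) = 1980 × (9608.9 − 75) / (9608.9 − 1980) = 1980 × 9533.9 / 7628.9 ≈ 2474.42 mm.
Depth of field = Df − Dn = 2474.42 − 1650.26 ≈ 824.16 mm ≈ 0.824 m.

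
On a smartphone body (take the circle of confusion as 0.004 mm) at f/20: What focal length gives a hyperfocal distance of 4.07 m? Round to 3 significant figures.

From H = f²/(N·c) + f, with f ≪ H: f ≈ √(H·N·c) = √(4070 × 20 × 0.004) = √325.60 ≈ 18.04 mm.
The +f correction barely moves this — solving exactly, f² + N·c·f − N·c·H = 0 ⇒ f = (−N·c + √((N·c)² + 4·N·c·H))/2 = (−0.08 + √1302.4)/2 ≈ 18.004 mm, so f ≈ 18.0 mm.

18.0 mm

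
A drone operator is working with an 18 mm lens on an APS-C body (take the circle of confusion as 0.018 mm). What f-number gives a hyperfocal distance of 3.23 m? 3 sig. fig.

f/5.60

Rearrange H = f²/(N·c) + f for N: N = f² / ((H − f)·c).
N = 18² / ((3230 − 18) × 0.018) = 324 / 57.82 ≈ 5.60.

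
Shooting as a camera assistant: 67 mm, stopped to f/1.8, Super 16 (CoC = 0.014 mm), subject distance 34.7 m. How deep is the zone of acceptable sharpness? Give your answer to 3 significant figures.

14.0 m

Hyperfocal distance H = f²/(N·c) + f = 67²/(1.8 × 0.014) + 67 = 4489/0.0252 + 67 ≈ 178201.9 mm ≈ 178.2 m.
Near limit Dn = s·(H − f)/(H + s − 2f) = 34700 × (178201.9 − 67) / (178201.9 + 34700 − 2 × 67) = 34700 × 178134.9 / 212767.9 ≈ 29052 mm.
Far limit Df = s·(H − f)/(H − s) = 34700 × (178201.9 − 67) / (178201.9 − 34700) = 34700 × 178134.9 / 143501.9 ≈ 43075 mm.
Depth of field = Df − Dn = 43075 − 29052 ≈ 14023 mm ≈ 14.0 m.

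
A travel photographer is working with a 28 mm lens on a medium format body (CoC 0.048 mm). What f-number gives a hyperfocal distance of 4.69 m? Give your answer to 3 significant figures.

Rearrange H = f²/(N·c) + f for N: N = f² / ((H − f)·c).
N = 28² / ((4690 − 28) × 0.048) = 784 / 223.8 ≈ 3.50.

f/3.50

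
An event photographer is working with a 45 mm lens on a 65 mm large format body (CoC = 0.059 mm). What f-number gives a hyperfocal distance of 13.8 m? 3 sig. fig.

f/2.50

Rearrange H = f²/(N·c) + f for N: N = f² / ((H − f)·c).
N = 45² / ((13800 − 45) × 0.059) = 2025 / 811.5 ≈ 2.50.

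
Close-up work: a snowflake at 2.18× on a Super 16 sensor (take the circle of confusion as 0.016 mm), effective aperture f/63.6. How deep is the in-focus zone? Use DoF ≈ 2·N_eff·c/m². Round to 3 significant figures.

0.428 mm

At magnification m, DoF ≈ 2·N_eff·c/m² = 2 × 63.6 × 0.016 / 2.18² = 2.035 / 4.752 ≈ 0.428 mm.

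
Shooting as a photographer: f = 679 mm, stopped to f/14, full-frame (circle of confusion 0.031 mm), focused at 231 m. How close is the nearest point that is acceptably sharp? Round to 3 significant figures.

190 m

Hyperfocal distance H = f²/(N·c) + f = 679²/(14 × 0.031) + 679 = 461041/0.434 + 679 ≈ 1062985.5 mm ≈ 1063 m.
Near limit Dn = s·(H − f)/(H + s − 2f) = 231000 × (1062985.5 − 679) / (1062985.5 + 231000 − 2 × 679) = 231000 × 1062306.5 / 1292627.5 ≈ 189840 mm ≈ 190 m.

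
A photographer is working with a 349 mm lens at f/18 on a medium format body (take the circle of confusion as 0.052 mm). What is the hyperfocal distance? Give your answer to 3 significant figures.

130 m

Hyperfocal distance H = f²/(N·c) + f = 349²/(18 × 0.052) + 349 = 121801/0.936 + 349 ≈ 130478.3 mm ≈ 130 m.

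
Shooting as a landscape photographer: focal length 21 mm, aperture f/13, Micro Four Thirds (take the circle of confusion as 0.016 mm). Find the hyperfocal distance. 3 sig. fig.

Hyperfocal distance H = f²/(N·c) + f = 21²/(13 × 0.016) + 21 = 441/0.208 + 21 ≈ 2141.2 mm ≈ 2.14 m.

2.14 m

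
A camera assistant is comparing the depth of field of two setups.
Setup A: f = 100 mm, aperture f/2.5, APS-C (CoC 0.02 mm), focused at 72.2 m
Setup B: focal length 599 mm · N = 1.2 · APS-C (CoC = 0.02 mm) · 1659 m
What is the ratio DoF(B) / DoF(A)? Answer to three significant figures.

Setup A: H = 100²/(2.5×0.02) + 100 ≈ 200100.0 mm; DoF = Df − Dn = 112901 − 53069 ≈ 59832 mm.
Setup B: H = 599²/(1.2×0.02) + 599 ≈ 14950640.7 mm; DoF = Df − Dn = 1865994 − 1493344 ≈ 372650 mm.
Ratio = 372650 / 59832 ≈ 6.23.

6.23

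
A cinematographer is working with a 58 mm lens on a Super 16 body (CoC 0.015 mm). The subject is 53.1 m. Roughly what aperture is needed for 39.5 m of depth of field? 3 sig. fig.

f/1.40

Write h = H − f = f²/(N·c). The thin-lens limits are Dn = s·h/(h + (s−f)) and Df = s·h/(h − (s−f)), so DoF = Df − Dn = 2·s·(s−f)·h / (h² − (s−f)²).
That is a quadratic in h: DoF·h² − 2·s·(s−f)·h − DoF·(s−f)² = 0 ⇒ h = (s−f)·(s + √(s² + DoF²)) / DoF = 53042 × (53100 + √(53100² + 39500²)) / 39500 = 53042 × (53100 + 66180.5) / 39500 ≈ 160174 mm.
Then N = f²/(c·h) = 58² / (0.015 × 160174) = 3364 / 2402.6 ≈ 1.40.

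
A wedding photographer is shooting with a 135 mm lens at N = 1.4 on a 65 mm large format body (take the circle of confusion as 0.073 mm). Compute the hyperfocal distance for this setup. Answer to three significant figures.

178 m

Hyperfocal distance H = f²/(N·c) + f = 135²/(1.4 × 0.073) + 135 = 18225/0.1022 + 135 ≈ 178461.8 mm ≈ 178 m.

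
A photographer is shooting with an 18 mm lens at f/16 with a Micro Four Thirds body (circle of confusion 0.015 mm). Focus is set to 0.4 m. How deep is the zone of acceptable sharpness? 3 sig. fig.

246 mm

Hyperfocal distance H = f²/(N·c) + f = 18²/(16 × 0.015) + 18 = 324/0.24 + 18 ≈ 1368.0 mm ≈ 1.368 m.
Near limit Dn = s·(H − f)/(H + s − 2f) = 400 × (1368.0 − 18) / (1368.0 + 400 − 2 × 18) = 400 × 1350.0 / 1732.0 ≈ 311.78 mm.
Far limit Df = s·(H − f)/(H − s) = 400 × (1368.0 − 18) / (1368.0 − 400) = 400 × 1350.0 / 968.0 ≈ 557.85 mm.
Depth of field = Df − Dn = 557.85 − 311.78 ≈ 246.07 mm.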